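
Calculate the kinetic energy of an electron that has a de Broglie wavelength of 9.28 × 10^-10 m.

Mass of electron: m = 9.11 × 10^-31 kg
2.80 × 10^-19 J (or 1.75 eV)

From λ = h/√(2mKE), we solve for KE:

λ² = h²/(2mKE)
KE = h²/(2mλ²)
KE = (6.626 × 10^-34 J·s)² / (2 × 9.11 × 10^-31 kg × (9.28 × 10^-10 m)²)
KE = 2.80 × 10^-19 J
KE = 1.75 eV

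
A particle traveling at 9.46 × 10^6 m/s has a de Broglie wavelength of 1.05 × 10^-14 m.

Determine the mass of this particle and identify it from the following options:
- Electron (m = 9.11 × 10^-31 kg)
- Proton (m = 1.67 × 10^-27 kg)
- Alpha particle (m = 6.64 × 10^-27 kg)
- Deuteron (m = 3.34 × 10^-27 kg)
The particle is an alpha particle.

From λ = h/(mv), solve for mass:

m = h/(λv)
m = (6.626 × 10^-34 J·s) / (1.05 × 10^-14 m × 9.46 × 10^6 m/s)
m = 6.67 × 10^-27 kg

Comparing with the listed masses, this is closest to an alpha particle.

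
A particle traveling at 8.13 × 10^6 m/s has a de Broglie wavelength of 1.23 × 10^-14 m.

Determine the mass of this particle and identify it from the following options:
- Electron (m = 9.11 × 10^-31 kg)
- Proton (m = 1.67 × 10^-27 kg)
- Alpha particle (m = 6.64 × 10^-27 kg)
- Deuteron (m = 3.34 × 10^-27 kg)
The particle is an alpha particle.

From λ = h/(mv), solve for mass:

m = h/(λv)
m = (6.626 × 10^-34 J·s) / (1.23 × 10^-14 m × 8.13 × 10^6 m/s)
m = 6.63 × 10^-27 kg

Comparing with the listed masses, this is closest to an alpha particle.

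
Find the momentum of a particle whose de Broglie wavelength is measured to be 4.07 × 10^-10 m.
1.63 × 10^-24 kg·m/s

From the de Broglie relation λ = h/p, we solve for p:

p = h/λ
p = (6.626 × 10^-34 J·s) / (4.07 × 10^-10 m)
p = 1.63 × 10^-24 kg·m/s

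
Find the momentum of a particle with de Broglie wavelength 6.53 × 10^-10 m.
1.01 × 10^-24 kg·m/s

From the de Broglie relation λ = h/p, we solve for p:

p = h/λ
p = (6.626 × 10^-34 J·s) / (6.53 × 10^-10 m)
p = 1.01 × 10^-24 kg·m/s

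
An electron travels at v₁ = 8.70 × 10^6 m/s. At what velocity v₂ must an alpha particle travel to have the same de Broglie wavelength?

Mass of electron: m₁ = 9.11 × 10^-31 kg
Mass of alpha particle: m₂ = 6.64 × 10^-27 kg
v₂ = 1.19 × 10^3 m/s

For equal de Broglie wavelengths: λ₁ = λ₂

h/(m₁v₁) = h/(m₂v₂)
m₁v₁ = m₂v₂
v₂ = v₁ · (m₁/m₂)

v₂ = 8.70 × 10^6 m/s × (9.11 × 10^-31 kg / 6.64 × 10^-27 kg)
v₂ = 1.19 × 10^3 m/s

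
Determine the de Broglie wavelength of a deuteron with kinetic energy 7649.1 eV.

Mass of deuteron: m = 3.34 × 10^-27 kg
2.32 × 10^-13 m

Using λ = h/√(2mKE):

First convert KE to Joules: KE = 7649.1 eV = 1.226 × 10^-15 J

λ = h/√(2mKE)
λ = (6.626 × 10^-34 J·s) / √(2 × 3.34 × 10^-27 kg × 1.226 × 10^-15 J)
λ = 2.32 × 10^-13 m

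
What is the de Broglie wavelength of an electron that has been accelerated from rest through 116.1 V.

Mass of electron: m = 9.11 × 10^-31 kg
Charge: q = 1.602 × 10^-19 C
1.14 × 10^-10 m

When a particle is accelerated through voltage V, it gains kinetic energy KE = qV.

The de Broglie wavelength is then λ = h/√(2mqV):

λ = h/√(2mqV)
λ = (6.626 × 10^-34 J·s) / √(2 × 9.11 × 10^-31 kg × 1.602 × 10^-19 C × 116.1 V)
λ = 1.14 × 10^-10 m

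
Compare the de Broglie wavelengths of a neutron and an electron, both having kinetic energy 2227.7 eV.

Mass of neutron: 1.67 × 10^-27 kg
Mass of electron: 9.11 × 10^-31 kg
The electron has the longer wavelength.

Using λ = h/√(2mKE):

For neutron: λ₁ = h/√(2m₁KE) = 6.07 × 10^-13 m
For electron: λ₂ = h/√(2m₂KE) = 2.60 × 10^-11 m

Since λ ∝ 1/√m at constant kinetic energy, the lighter particle has the longer wavelength.

The electron has the longer de Broglie wavelength.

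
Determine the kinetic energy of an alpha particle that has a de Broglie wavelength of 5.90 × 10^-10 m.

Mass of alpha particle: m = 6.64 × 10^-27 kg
9.50 × 10^-23 J (or 5.93 × 10^-4 eV)

From λ = h/√(2mKE), we solve for KE:

λ² = h²/(2mKE)
KE = h²/(2mλ²)
KE = (6.626 × 10^-34 J·s)² / (2 × 6.64 × 10^-27 kg × (5.90 × 10^-10 m)²)
KE = 9.50 × 10^-23 J
KE = 5.93 × 10^-4 eV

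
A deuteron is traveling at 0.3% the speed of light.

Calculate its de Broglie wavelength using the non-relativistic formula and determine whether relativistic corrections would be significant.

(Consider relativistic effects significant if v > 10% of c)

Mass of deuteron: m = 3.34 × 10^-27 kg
No, relativistic corrections are not needed.

Using the non-relativistic de Broglie formula λ = h/(mv):

v = 0.3% × c = 8.994 × 10^5 m/s

λ = h/(mv)
λ = (6.626 × 10^-34 J·s) / (3.34 × 10^-27 kg × 8.994 × 10^5 m/s)
λ = 2.21 × 10^-13 m

Since v = 0.3% of c < 10% of c, relativistic corrections are NOT significant and this non-relativistic result is a good approximation.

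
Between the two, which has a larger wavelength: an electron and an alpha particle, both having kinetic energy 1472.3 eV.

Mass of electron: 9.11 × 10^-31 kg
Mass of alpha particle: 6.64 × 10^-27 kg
The electron has the longer wavelength.

Using λ = h/√(2mKE):

For electron: λ₁ = h/√(2m₁KE) = 3.20 × 10^-11 m
For alpha particle: λ₂ = h/√(2m₂KE) = 3.74 × 10^-13 m

Since λ ∝ 1/√m at constant kinetic energy, the lighter particle has the longer wavelength.

The electron has the longer de Broglie wavelength.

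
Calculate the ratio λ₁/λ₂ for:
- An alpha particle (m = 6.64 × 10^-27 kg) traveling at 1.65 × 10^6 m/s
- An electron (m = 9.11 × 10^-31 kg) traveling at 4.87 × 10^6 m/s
λ₁/λ₂ = 4.05 × 10^-4

Using λ = h/(mv):

λ₁ = h/(m₁v₁) = 6.05 × 10^-14 m
λ₂ = h/(m₂v₂) = 1.49 × 10^-10 m

Ratio λ₁/λ₂ = (m₂v₂)/(m₁v₁)
         = (9.11 × 10^-31 kg × 4.87 × 10^6 m/s) / (6.64 × 10^-27 kg × 1.65 × 10^6 m/s)
         = 4.05 × 10^-4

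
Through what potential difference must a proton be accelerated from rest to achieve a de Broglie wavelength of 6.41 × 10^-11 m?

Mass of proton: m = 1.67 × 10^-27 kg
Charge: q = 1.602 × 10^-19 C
2.00 × 10^-1 V

From λ = h/√(2mqV), we solve for V:

λ² = h²/(2mqV)
V = h²/(2mqλ²)
V = (6.626 × 10^-34 J·s)² / (2 × 1.67 × 10^-27 kg × 1.602 × 10^-19 C × (6.41 × 10^-11 m)²)
V = 2.00 × 10^-1 V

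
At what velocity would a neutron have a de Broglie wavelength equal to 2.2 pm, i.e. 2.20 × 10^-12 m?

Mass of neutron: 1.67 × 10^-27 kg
1.80 × 10^5 m/s

From λ = h/(mv), solve for v:

v = h/(mλ)
v = (6.626 × 10^-34 J·s) / (1.67 × 10^-27 kg × 2.20 × 10^-12 m)
v = 1.80 × 10^5 m/s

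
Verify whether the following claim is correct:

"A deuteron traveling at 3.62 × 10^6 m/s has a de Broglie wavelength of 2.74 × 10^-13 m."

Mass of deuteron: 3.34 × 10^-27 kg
False

The claim is incorrect.

Using λ = h/(mv):
λ = (6.626 × 10^-34 J·s) / (3.34 × 10^-27 kg × 3.62 × 10^6 m/s)
λ = 5.48 × 10^-14 m

The actual wavelength differs from the claimed 2.74 × 10^-13 m.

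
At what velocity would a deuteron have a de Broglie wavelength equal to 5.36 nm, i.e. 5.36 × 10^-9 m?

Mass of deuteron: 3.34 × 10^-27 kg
3.70 × 10^1 m/s

From λ = h/(mv), solve for v:

v = h/(mλ)
v = (6.626 × 10^-34 J·s) / (3.34 × 10^-27 kg × 5.36 × 10^-9 m)
v = 3.70 × 10^1 m/s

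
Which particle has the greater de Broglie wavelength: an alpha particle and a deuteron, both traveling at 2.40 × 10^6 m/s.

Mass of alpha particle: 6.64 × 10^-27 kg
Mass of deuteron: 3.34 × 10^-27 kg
The deuteron has the longer wavelength.

Using λ = h/(mv), since both particles have the same velocity, the wavelength depends only on mass.

For alpha particle: λ₁ = h/(m₁v) = 4.16 × 10^-14 m
For deuteron: λ₂ = h/(m₂v) = 8.27 × 10^-14 m

Since λ ∝ 1/m at constant velocity, the lighter particle has the longer wavelength.

The deuteron has the longer de Broglie wavelength.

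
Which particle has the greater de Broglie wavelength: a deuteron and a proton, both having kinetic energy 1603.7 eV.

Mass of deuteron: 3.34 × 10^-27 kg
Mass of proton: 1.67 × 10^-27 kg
The proton has the longer wavelength.

Using λ = h/√(2mKE):

For deuteron: λ₁ = h/√(2m₁KE) = 5.06 × 10^-13 m
For proton: λ₂ = h/√(2m₂KE) = 7.15 × 10^-13 m

Since λ ∝ 1/√m at constant kinetic energy, the lighter particle has the longer wavelength.

The proton has the longer de Broglie wavelength.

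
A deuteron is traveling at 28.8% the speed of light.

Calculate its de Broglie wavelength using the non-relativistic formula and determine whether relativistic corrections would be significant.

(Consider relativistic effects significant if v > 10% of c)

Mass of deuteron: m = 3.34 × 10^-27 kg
Yes, relativistic corrections are needed.

Using the non-relativistic de Broglie formula λ = h/(mv):

v = 28.8% × c = 8.634 × 10^7 m/s

λ = h/(mv)
λ = (6.626 × 10^-34 J·s) / (3.34 × 10^-27 kg × 8.634 × 10^7 m/s)
λ = 2.30 × 10^-15 m

Since v = 28.8% of c > 10% of c, relativistic corrections ARE significant and the actual wavelength would differ from this non-relativistic estimate.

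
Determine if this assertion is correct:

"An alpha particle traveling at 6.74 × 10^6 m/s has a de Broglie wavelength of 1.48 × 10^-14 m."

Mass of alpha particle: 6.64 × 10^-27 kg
True

The claim is correct.

Using λ = h/(mv):
λ = (6.626 × 10^-34 J·s) / (6.64 × 10^-27 kg × 6.74 × 10^6 m/s)
λ = 1.48 × 10^-14 m

This matches the claimed value.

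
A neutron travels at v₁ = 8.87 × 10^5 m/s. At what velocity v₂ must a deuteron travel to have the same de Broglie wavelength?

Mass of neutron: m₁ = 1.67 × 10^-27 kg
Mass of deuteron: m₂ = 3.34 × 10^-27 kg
v₂ = 4.44 × 10^5 m/s

For equal de Broglie wavelengths: λ₁ = λ₂

h/(m₁v₁) = h/(m₂v₂)
m₁v₁ = m₂v₂
v₂ = v₁ · (m₁/m₂)

v₂ = 8.87 × 10^5 m/s × (1.67 × 10^-27 kg / 3.34 × 10^-27 kg)
v₂ = 4.44 × 10^5 m/s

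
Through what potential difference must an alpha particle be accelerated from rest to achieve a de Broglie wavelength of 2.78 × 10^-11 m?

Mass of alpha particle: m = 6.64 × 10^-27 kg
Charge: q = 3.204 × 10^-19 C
1.34 × 10^-1 V

From λ = h/√(2mqV), we solve for V:

λ² = h²/(2mqV)
V = h²/(2mqλ²)
V = (6.626 × 10^-34 J·s)² / (2 × 6.64 × 10^-27 kg × 3.204 × 10^-19 C × (2.78 × 10^-11 m)²)
V = 1.34 × 10^-1 V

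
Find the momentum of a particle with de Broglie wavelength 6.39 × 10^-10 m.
1.04 × 10^-24 kg·m/s

From the de Broglie relation λ = h/p, we solve for p:

p = h/λ
p = (6.626 × 10^-34 J·s) / (6.39 × 10^-10 m)
p = 1.04 × 10^-24 kg·m/s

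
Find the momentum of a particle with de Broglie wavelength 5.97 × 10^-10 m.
1.11 × 10^-24 kg·m/s

From the de Broglie relation λ = h/p, we solve for p:

p = h/λ
p = (6.626 × 10^-34 J·s) / (5.97 × 10^-10 m)
p = 1.11 × 10^-24 kg·m/s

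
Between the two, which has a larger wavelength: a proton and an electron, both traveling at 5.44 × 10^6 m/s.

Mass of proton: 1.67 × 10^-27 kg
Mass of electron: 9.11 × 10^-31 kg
The electron has the longer wavelength.

Using λ = h/(mv), since both particles have the same velocity, the wavelength depends only on mass.

For proton: λ₁ = h/(m₁v) = 7.29 × 10^-14 m
For electron: λ₂ = h/(m₂v) = 1.34 × 10^-10 m

Since λ ∝ 1/m at constant velocity, the lighter particle has the longer wavelength.

The electron has the longer de Broglie wavelength.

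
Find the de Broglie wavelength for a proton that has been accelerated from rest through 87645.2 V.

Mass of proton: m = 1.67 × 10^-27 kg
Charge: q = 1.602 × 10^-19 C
9.68 × 10^-14 m

When a particle is accelerated through voltage V, it gains kinetic energy KE = qV.

The de Broglie wavelength is then λ = h/√(2mqV):

λ = h/√(2mqV)
λ = (6.626 × 10^-34 J·s) / √(2 × 1.67 × 10^-27 kg × 1.602 × 10^-19 C × 87645.2 V)
λ = 9.68 × 10^-14 m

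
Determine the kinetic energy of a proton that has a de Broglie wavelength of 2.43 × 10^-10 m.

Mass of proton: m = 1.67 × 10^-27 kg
2.23 × 10^-21 J (or 0.0139 eV)

From λ = h/√(2mKE), we solve for KE:

λ² = h²/(2mKE)
KE = h²/(2mλ²)
KE = (6.626 × 10^-34 J·s)² / (2 × 1.67 × 10^-27 kg × (2.43 × 10^-10 m)²)
KE = 2.23 × 10^-21 J
KE = 0.0139 eV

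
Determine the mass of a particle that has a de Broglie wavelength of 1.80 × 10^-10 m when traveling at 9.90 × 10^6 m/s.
3.72 × 10^-31 kg

From the de Broglie relation λ = h/(mv), we solve for m:

m = h/(λv)
m = (6.626 × 10^-34 J·s) / (1.80 × 10^-10 m × 9.90 × 10^6 m/s)
m = 3.72 × 10^-31 kg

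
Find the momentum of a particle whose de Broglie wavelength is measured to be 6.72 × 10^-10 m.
9.86 × 10^-25 kg·m/s

From the de Broglie relation λ = h/p, we solve for p:

p = h/λ
p = (6.626 × 10^-34 J·s) / (6.72 × 10^-10 m)
p = 9.86 × 10^-25 kg·m/s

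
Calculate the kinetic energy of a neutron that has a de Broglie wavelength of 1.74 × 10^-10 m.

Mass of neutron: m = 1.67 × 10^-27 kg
4.34 × 10^-21 J (or 0.0271 eV)

From λ = h/√(2mKE), we solve for KE:

λ² = h²/(2mKE)
KE = h²/(2mλ²)
KE = (6.626 × 10^-34 J·s)² / (2 × 1.67 × 10^-27 kg × (1.74 × 10^-10 m)²)
KE = 4.34 × 10^-21 J
KE = 0.0271 eV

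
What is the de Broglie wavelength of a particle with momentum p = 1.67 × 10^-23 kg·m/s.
3.97 × 10^-11 m

Using the de Broglie relation λ = h/p:

λ = h/p
λ = (6.626 × 10^-34 J·s) / (1.67 × 10^-23 kg·m/s)
λ = 3.97 × 10^-11 m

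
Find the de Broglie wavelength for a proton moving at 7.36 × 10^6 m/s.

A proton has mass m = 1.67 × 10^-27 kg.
5.39 × 10^-14 m

Using the de Broglie relation λ = h/(mv):

λ = h/(mv)
λ = (6.626 × 10^-34 J·s) / (1.67 × 10^-27 kg × 7.36 × 10^6 m/s)
λ = 5.39 × 10^-14 m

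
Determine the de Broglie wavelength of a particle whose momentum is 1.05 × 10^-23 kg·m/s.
6.31 × 10^-11 m

Using the de Broglie relation λ = h/p:

λ = h/p
λ = (6.626 × 10^-34 J·s) / (1.05 × 10^-23 kg·m/s)
λ = 6.31 × 10^-11 m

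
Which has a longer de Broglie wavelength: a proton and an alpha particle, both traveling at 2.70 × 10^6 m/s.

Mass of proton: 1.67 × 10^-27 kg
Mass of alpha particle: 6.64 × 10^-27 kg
The proton has the longer wavelength.

Using λ = h/(mv), since both particles have the same velocity, the wavelength depends only on mass.

For proton: λ₁ = h/(m₁v) = 1.47 × 10^-13 m
For alpha particle: λ₂ = h/(m₂v) = 3.70 × 10^-14 m

Since λ ∝ 1/m at constant velocity, the lighter particle has the longer wavelength.

The proton has the longer de Broglie wavelength.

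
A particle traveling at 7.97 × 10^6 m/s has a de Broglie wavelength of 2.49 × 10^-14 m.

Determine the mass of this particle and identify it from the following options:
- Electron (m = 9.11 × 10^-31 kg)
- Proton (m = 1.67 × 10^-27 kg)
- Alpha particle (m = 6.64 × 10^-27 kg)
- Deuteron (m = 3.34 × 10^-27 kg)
The particle is a deuteron.

From λ = h/(mv), solve for mass:

m = h/(λv)
m = (6.626 × 10^-34 J·s) / (2.49 × 10^-14 m × 7.97 × 10^6 m/s)
m = 3.34 × 10^-27 kg

Comparing with the listed masses, this is closest to a deuteron.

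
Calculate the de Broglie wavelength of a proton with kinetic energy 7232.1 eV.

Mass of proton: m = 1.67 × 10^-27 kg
3.37 × 10^-13 m

Using λ = h/√(2mKE):

First convert KE to Joules: KE = 7232.1 eV = 1.159 × 10^-15 J

λ = h/√(2mKE)
λ = (6.626 × 10^-34 J·s) / √(2 × 1.67 × 10^-27 kg × 1.159 × 10^-15 J)
λ = 3.37 × 10^-13 m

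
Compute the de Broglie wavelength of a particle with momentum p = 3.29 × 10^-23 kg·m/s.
2.01 × 10^-11 m

Using the de Broglie relation λ = h/p:

λ = h/p
λ = (6.626 × 10^-34 J·s) / (3.29 × 10^-23 kg·m/s)
λ = 2.01 × 10^-11 m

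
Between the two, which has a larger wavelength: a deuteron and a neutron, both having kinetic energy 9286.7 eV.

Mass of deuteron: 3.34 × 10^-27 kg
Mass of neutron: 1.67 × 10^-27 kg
The neutron has the longer wavelength.

Using λ = h/√(2mKE):

For deuteron: λ₁ = h/√(2m₁KE) = 2.10 × 10^-13 m
For neutron: λ₂ = h/√(2m₂KE) = 2.97 × 10^-13 m

Since λ ∝ 1/√m at constant kinetic energy, the lighter particle has the longer wavelength.

The neutron has the longer de Broglie wavelength.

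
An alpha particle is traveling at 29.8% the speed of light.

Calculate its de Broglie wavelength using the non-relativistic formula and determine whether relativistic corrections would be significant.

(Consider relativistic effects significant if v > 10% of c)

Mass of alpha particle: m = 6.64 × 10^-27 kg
Yes, relativistic corrections are needed.

Using the non-relativistic de Broglie formula λ = h/(mv):

v = 29.8% × c = 8.934 × 10^7 m/s

λ = h/(mv)
λ = (6.626 × 10^-34 J·s) / (6.64 × 10^-27 kg × 8.934 × 10^7 m/s)
λ = 1.12 × 10^-15 m

Since v = 29.8% of c > 10% of c, relativistic corrections ARE significant and the actual wavelength would differ from this non-relativistic estimate.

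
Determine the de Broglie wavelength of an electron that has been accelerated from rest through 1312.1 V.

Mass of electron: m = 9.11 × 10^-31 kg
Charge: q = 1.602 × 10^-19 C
3.39 × 10^-11 m

When a particle is accelerated through voltage V, it gains kinetic energy KE = qV.

The de Broglie wavelength is then λ = h/√(2mqV):

λ = h/√(2mqV)
λ = (6.626 × 10^-34 J·s) / √(2 × 9.11 × 10^-31 kg × 1.602 × 10^-19 C × 1312.1 V)
λ = 3.39 × 10^-11 m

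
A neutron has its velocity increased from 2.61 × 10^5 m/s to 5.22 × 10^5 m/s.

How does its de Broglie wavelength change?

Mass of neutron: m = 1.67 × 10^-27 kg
The wavelength decreases by a factor of 2.

Using λ = h/(mv):

Initial wavelength: λ₁ = h/(mv₁) = 1.52 × 10^-12 m
Final wavelength: λ₂ = h/(mv₂) = 7.60 × 10^-13 m

Since λ ∝ 1/v, when velocity increases by a factor of 2, the wavelength decreases by a factor of 2.

λ₂/λ₁ = v₁/v₂ = 1/2

The wavelength decreases by a factor of 2.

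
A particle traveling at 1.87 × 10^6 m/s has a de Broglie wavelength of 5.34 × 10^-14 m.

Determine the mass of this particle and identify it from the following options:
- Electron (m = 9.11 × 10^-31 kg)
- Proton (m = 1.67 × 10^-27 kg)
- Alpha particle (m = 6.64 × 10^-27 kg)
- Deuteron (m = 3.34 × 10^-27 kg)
The particle is an alpha particle.

From λ = h/(mv), solve for mass:

m = h/(λv)
m = (6.626 × 10^-34 J·s) / (5.34 × 10^-14 m × 1.87 × 10^6 m/s)
m = 6.64 × 10^-27 kg

Comparing with the listed masses, this is closest to an alpha particle.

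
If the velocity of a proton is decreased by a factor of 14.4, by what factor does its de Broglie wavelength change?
The wavelength increases by a factor of 14.4.

From λ = h/(mv), the wavelength is inversely proportional to velocity:

λ ∝ 1/v

If v → v/14.4, then λ → 14.4λ

When velocity is decreased by a factor of 14.4, the wavelength increases by a factor of 14.4.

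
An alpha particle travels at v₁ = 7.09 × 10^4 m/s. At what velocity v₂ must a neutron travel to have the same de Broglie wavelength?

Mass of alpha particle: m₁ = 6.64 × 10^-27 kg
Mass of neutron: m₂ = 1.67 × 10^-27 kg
v₂ = 2.82 × 10^5 m/s

For equal de Broglie wavelengths: λ₁ = λ₂

h/(m₁v₁) = h/(m₂v₂)
m₁v₁ = m₂v₂
v₂ = v₁ · (m₁/m₂)

v₂ = 7.09 × 10^4 m/s × (6.64 × 10^-27 kg / 1.67 × 10^-27 kg)
v₂ = 2.82 × 10^5 m/s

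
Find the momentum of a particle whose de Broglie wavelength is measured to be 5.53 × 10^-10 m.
1.20 × 10^-24 kg·m/s

From the de Broglie relation λ = h/p, we solve for p:

p = h/λ
p = (6.626 × 10^-34 J·s) / (5.53 × 10^-10 m)
p = 1.20 × 10^-24 kg·m/s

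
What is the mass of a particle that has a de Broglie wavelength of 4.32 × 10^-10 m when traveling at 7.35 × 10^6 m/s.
2.09 × 10^-31 kg

From the de Broglie relation λ = h/(mv), we solve for m:

m = h/(λv)
m = (6.626 × 10^-34 J·s) / (4.32 × 10^-10 m × 7.35 × 10^6 m/s)
m = 2.09 × 10^-31 kg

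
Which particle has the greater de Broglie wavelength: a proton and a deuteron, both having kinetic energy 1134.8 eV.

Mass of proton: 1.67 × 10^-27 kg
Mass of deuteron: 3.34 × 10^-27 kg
The proton has the longer wavelength.

Using λ = h/√(2mKE):

For proton: λ₁ = h/√(2m₁KE) = 8.50 × 10^-13 m
For deuteron: λ₂ = h/√(2m₂KE) = 6.01 × 10^-13 m

Since λ ∝ 1/√m at constant kinetic energy, the lighter particle has the longer wavelength.

The proton has the longer de Broglie wavelength.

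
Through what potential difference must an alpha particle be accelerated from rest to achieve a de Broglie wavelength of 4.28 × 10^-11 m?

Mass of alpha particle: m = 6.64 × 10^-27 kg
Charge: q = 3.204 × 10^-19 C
5.63 × 10^-2 V

From λ = h/√(2mqV), we solve for V:

λ² = h²/(2mqV)
V = h²/(2mqλ²)
V = (6.626 × 10^-34 J·s)² / (2 × 6.64 × 10^-27 kg × 3.204 × 10^-19 C × (4.28 × 10^-11 m)²)
V = 5.63 × 10^-2 V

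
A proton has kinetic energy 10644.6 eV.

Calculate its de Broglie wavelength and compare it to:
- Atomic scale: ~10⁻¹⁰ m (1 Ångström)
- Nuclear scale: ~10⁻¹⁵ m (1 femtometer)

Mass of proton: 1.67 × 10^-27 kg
λ = 2.78 × 10^-13 m, which is between nuclear and atomic scales.

Using λ = h/√(2mKE):

KE = 10644.6 eV = 1.705 × 10^-15 J

λ = h/√(2mKE)
λ = (6.626 × 10^-34 J·s) / √(2 × 1.67 × 10^-27 kg × 1.705 × 10^-15 J)
λ = 2.78 × 10^-13 m

Comparison:
- Atomic scale (10⁻¹⁰ m): λ is 0.0028× this size
- Nuclear scale (10⁻¹⁵ m): λ is 2.8e+02× this size

The wavelength is between nuclear and atomic scales.

This wavelength is appropriate for probing atomic structure but too large for nuclear physics experiments.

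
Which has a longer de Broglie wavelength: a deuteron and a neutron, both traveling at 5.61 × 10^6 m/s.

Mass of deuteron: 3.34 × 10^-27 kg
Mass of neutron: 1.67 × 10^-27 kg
The neutron has the longer wavelength.

Using λ = h/(mv), since both particles have the same velocity, the wavelength depends only on mass.

For deuteron: λ₁ = h/(m₁v) = 3.54 × 10^-14 m
For neutron: λ₂ = h/(m₂v) = 7.07 × 10^-14 m

Since λ ∝ 1/m at constant velocity, the lighter particle has the longer wavelength.

The neutron has the longer de Broglie wavelength.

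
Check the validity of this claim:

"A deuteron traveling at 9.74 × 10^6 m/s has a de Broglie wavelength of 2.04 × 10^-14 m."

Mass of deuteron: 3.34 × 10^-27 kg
True

The claim is correct.

Using λ = h/(mv):
λ = (6.626 × 10^-34 J·s) / (3.34 × 10^-27 kg × 9.74 × 10^6 m/s)
λ = 2.04 × 10^-14 m

This matches the claimed value.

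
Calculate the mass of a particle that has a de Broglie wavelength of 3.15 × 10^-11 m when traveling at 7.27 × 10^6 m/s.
2.89 × 10^-30 kg

From the de Broglie relation λ = h/(mv), we solve for m:

m = h/(λv)
m = (6.626 × 10^-34 J·s) / (3.15 × 10^-11 m × 7.27 × 10^6 m/s)
m = 2.89 × 10^-30 kg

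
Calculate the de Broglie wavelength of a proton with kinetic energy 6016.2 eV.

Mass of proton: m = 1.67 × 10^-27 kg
3.69 × 10^-13 m

Using λ = h/√(2mKE):

First convert KE to Joules: KE = 6016.2 eV = 9.639 × 10^-16 J

λ = h/√(2mKE)
λ = (6.626 × 10^-34 J·s) / √(2 × 1.67 × 10^-27 kg × 9.639 × 10^-16 J)
λ = 3.69 × 10^-13 m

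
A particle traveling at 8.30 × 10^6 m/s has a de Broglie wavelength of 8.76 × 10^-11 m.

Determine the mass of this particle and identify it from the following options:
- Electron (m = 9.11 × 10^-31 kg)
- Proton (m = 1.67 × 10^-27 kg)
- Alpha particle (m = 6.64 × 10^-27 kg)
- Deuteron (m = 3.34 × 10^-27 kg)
The particle is an electron.

From λ = h/(mv), solve for mass:

m = h/(λv)
m = (6.626 × 10^-34 J·s) / (8.76 × 10^-11 m × 8.30 × 10^6 m/s)
m = 9.11 × 10^-31 kg

Comparing with the listed masses, this is closest to an electron.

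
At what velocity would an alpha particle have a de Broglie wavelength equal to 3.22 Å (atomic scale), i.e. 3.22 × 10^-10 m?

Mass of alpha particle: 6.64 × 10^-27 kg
3.10 × 10^2 m/s

From λ = h/(mv), solve for v:

v = h/(mλ)
v = (6.626 × 10^-34 J·s) / (6.64 × 10^-27 kg × 3.22 × 10^-10 m)
v = 3.10 × 10^2 m/s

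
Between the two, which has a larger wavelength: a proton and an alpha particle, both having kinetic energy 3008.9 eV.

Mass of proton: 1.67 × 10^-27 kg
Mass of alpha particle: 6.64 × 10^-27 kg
The proton has the longer wavelength.

Using λ = h/√(2mKE):

For proton: λ₁ = h/√(2m₁KE) = 5.22 × 10^-13 m
For alpha particle: λ₂ = h/√(2m₂KE) = 2.62 × 10^-13 m

Since λ ∝ 1/√m at constant kinetic energy, the lighter particle has the longer wavelength.

The proton has the longer de Broglie wavelength.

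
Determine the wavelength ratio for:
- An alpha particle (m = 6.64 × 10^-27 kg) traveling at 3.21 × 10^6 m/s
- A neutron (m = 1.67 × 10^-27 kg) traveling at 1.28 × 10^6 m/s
λ₁/λ₂ = 0.100

Using λ = h/(mv):

λ₁ = h/(m₁v₁) = 3.11 × 10^-14 m
λ₂ = h/(m₂v₂) = 3.10 × 10^-13 m

Ratio λ₁/λ₂ = (m₂v₂)/(m₁v₁)
         = (1.67 × 10^-27 kg × 1.28 × 10^6 m/s) / (6.64 × 10^-27 kg × 3.21 × 10^6 m/s)
         = 0.100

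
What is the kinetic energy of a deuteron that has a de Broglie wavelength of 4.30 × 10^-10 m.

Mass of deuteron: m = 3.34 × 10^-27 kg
3.55 × 10^-22 J (or 2.22 × 10^-3 eV)

From λ = h/√(2mKE), we solve for KE:

λ² = h²/(2mKE)
KE = h²/(2mλ²)
KE = (6.626 × 10^-34 J·s)² / (2 × 3.34 × 10^-27 kg × (4.30 × 10^-10 m)²)
KE = 3.55 × 10^-22 J
KE = 2.22 × 10^-3 eV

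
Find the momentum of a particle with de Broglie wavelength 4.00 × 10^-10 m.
1.66 × 10^-24 kg·m/s

From the de Broglie relation λ = h/p, we solve for p:

p = h/λ
p = (6.626 × 10^-34 J·s) / (4.00 × 10^-10 m)
p = 1.66 × 10^-24 kg·m/s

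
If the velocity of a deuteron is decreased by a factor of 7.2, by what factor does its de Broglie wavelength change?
The wavelength increases by a factor of 7.2.

From λ = h/(mv), the wavelength is inversely proportional to velocity:

λ ∝ 1/v

If v → v/7.2, then λ → 7.2λ

When velocity is decreased by a factor of 7.2, the wavelength increases by a factor of 7.2.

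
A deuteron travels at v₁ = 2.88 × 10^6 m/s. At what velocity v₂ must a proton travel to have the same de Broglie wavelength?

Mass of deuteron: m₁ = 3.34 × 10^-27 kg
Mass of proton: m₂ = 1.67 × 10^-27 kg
v₂ = 5.76 × 10^6 m/s

For equal de Broglie wavelengths: λ₁ = λ₂

h/(m₁v₁) = h/(m₂v₂)
m₁v₁ = m₂v₂
v₂ = v₁ · (m₁/m₂)

v₂ = 2.88 × 10^6 m/s × (3.34 × 10^-27 kg / 1.67 × 10^-27 kg)
v₂ = 5.76 × 10^6 m/s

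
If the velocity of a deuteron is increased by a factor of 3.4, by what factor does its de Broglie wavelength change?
The wavelength decreases by a factor of 3.4.

From λ = h/(mv), the wavelength is inversely proportional to velocity:

λ ∝ 1/v

If v → 3.4v, then λ → λ/3.4

When velocity is increased by a factor of 3.4, the wavelength decreases by a factor of 3.4.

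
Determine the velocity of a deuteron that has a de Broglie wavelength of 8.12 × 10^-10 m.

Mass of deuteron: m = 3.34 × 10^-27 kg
2.44 × 10^2 m/s

From the de Broglie relation λ = h/(mv), we solve for v:

v = h/(mλ)
v = (6.626 × 10^-34 J·s) / (3.34 × 10^-27 kg × 8.12 × 10^-10 m)
v = 2.44 × 10^2 m/s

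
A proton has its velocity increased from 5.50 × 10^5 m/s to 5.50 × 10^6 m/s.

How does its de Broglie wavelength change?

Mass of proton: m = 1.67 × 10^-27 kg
The wavelength decreases by a factor of 10.

Using λ = h/(mv):

Initial wavelength: λ₁ = h/(mv₁) = 7.21 × 10^-13 m
Final wavelength: λ₂ = h/(mv₂) = 7.21 × 10^-14 m

Since λ ∝ 1/v, when velocity increases by a factor of 10, the wavelength decreases by a factor of 10.

λ₂/λ₁ = v₁/v₂ = 1/10

The wavelength decreases by a factor of 10.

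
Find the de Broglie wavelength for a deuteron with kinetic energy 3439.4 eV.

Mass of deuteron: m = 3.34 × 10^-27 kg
3.45 × 10^-13 m

Using λ = h/√(2mKE):

First convert KE to Joules: KE = 3439.4 eV = 5.511 × 10^-16 J

λ = h/√(2mKE)
λ = (6.626 × 10^-34 J·s) / √(2 × 3.34 × 10^-27 kg × 5.511 × 10^-16 J)
λ = 3.45 × 10^-13 m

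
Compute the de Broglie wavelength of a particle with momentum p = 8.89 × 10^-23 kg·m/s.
7.45 × 10^-12 m

Using the de Broglie relation λ = h/p:

λ = h/p
λ = (6.626 × 10^-34 J·s) / (8.89 × 10^-23 kg·m/s)
λ = 7.45 × 10^-12 m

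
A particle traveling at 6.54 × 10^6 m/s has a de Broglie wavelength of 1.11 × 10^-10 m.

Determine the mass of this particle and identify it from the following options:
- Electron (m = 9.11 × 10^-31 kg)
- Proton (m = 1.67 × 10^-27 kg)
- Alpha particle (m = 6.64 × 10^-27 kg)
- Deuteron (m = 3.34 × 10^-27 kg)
The particle is an electron.

From λ = h/(mv), solve for mass:

m = h/(λv)
m = (6.626 × 10^-34 J·s) / (1.11 × 10^-10 m × 6.54 × 10^6 m/s)
m = 9.13 × 10^-31 kg

Comparing with the listed masses, this is closest to an electron.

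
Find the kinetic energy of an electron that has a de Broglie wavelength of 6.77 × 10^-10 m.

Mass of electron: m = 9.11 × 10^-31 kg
5.26 × 10^-19 J (or 3.28 eV)

From λ = h/√(2mKE), we solve for KE:

λ² = h²/(2mKE)
KE = h²/(2mλ²)
KE = (6.626 × 10^-34 J·s)² / (2 × 9.11 × 10^-31 kg × (6.77 × 10^-10 m)²)
KE = 5.26 × 10^-19 J
KE = 3.28 eV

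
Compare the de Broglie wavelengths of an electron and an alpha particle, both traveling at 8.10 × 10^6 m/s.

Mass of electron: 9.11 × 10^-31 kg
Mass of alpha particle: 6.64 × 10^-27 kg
The electron has the longer wavelength.

Using λ = h/(mv), since both particles have the same velocity, the wavelength depends only on mass.

For electron: λ₁ = h/(m₁v) = 8.98 × 10^-11 m
For alpha particle: λ₂ = h/(m₂v) = 1.23 × 10^-14 m

Since λ ∝ 1/m at constant velocity, the lighter particle has the longer wavelength.

The electron has the longer de Broglie wavelength.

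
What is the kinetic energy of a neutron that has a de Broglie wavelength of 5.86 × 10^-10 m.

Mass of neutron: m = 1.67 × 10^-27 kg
3.83 × 10^-22 J (or 2.39 × 10^-3 eV)

From λ = h/√(2mKE), we solve for KE:

λ² = h²/(2mKE)
KE = h²/(2mλ²)
KE = (6.626 × 10^-34 J·s)² / (2 × 1.67 × 10^-27 kg × (5.86 × 10^-10 m)²)
KE = 3.83 × 10^-22 J
KE = 2.39 × 10^-3 eV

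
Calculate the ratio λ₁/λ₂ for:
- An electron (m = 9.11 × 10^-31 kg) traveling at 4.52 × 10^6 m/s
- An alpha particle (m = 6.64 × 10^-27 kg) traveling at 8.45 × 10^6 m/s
λ₁/λ₂ = 1.36 × 10^4

Using λ = h/(mv):

λ₁ = h/(m₁v₁) = 1.61 × 10^-10 m
λ₂ = h/(m₂v₂) = 1.18 × 10^-14 m

Ratio λ₁/λ₂ = (m₂v₂)/(m₁v₁)
         = (6.64 × 10^-27 kg × 8.45 × 10^6 m/s) / (9.11 × 10^-31 kg × 4.52 × 10^6 m/s)
         = 1.36 × 10^4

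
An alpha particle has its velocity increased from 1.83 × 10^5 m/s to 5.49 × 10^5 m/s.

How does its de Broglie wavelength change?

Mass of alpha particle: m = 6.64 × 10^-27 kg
The wavelength decreases by a factor of 3.

Using λ = h/(mv):

Initial wavelength: λ₁ = h/(mv₁) = 5.45 × 10^-13 m
Final wavelength: λ₂ = h/(mv₂) = 1.82 × 10^-13 m

Since λ ∝ 1/v, when velocity increases by a factor of 3, the wavelength decreases by a factor of 3.

λ₂/λ₁ = v₁/v₂ = 1/3

The wavelength decreases by a factor of 3.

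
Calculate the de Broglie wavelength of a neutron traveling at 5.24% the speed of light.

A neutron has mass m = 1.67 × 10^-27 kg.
2.53 × 10^-14 m

Using the de Broglie relation λ = h/(mv):

v = 5.24% × c = 1.571 × 10^7 m/s

λ = h/(mv)
λ = (6.626 × 10^-34 J·s) / (1.67 × 10^-27 kg × 1.571 × 10^7 m/s)
λ = 2.53 × 10^-14 m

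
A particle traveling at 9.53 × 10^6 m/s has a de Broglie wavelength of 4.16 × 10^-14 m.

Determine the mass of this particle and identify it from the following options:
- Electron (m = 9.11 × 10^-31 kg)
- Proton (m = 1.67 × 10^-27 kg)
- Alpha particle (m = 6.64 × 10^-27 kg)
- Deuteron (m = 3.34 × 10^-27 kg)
The particle is a proton.

From λ = h/(mv), solve for mass:

m = h/(λv)
m = (6.626 × 10^-34 J·s) / (4.16 × 10^-14 m × 9.53 × 10^6 m/s)
m = 1.67 × 10^-27 kg

Comparing with the listed masses, this is closest to a proton.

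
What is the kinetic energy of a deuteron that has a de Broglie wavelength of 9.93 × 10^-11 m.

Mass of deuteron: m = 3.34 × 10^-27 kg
6.67 × 10^-21 J (or 0.0416 eV)

From λ = h/√(2mKE), we solve for KE:

λ² = h²/(2mKE)
KE = h²/(2mλ²)
KE = (6.626 × 10^-34 J·s)² / (2 × 3.34 × 10^-27 kg × (9.93 × 10^-11 m)²)
KE = 6.67 × 10^-21 J
KE = 0.0416 eV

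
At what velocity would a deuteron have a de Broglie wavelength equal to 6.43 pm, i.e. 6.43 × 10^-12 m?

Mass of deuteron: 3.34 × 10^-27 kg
3.09 × 10^4 m/s

From λ = h/(mv), solve for v:

v = h/(mλ)
v = (6.626 × 10^-34 J·s) / (3.34 × 10^-27 kg × 6.43 × 10^-12 m)
v = 3.09 × 10^4 m/s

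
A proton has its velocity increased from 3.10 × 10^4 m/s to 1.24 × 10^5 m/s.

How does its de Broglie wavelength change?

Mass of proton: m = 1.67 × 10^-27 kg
The wavelength decreases by a factor of 4.

Using λ = h/(mv):

Initial wavelength: λ₁ = h/(mv₁) = 1.28 × 10^-11 m
Final wavelength: λ₂ = h/(mv₂) = 3.20 × 10^-12 m

Since λ ∝ 1/v, when velocity increases by a factor of 4, the wavelength decreases by a factor of 4.

λ₂/λ₁ = v₁/v₂ = 1/4

The wavelength decreases by a factor of 4.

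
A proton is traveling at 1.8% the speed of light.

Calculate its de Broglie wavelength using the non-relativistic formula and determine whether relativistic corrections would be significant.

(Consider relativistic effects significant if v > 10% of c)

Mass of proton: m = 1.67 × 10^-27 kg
No, relativistic corrections are not needed.

Using the non-relativistic de Broglie formula λ = h/(mv):

v = 1.8% × c = 5.396 × 10^6 m/s

λ = h/(mv)
λ = (6.626 × 10^-34 J·s) / (1.67 × 10^-27 kg × 5.396 × 10^6 m/s)
λ = 7.35 × 10^-14 m

Since v = 1.8% of c < 10% of c, relativistic corrections are NOT significant and this non-relativistic result is a good approximation.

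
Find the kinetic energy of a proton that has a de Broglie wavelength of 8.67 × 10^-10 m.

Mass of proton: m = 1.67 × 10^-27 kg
1.75 × 10^-22 J (or 1.09 × 10^-3 eV)

From λ = h/√(2mKE), we solve for KE:

λ² = h²/(2mKE)
KE = h²/(2mλ²)
KE = (6.626 × 10^-34 J·s)² / (2 × 1.67 × 10^-27 kg × (8.67 × 10^-10 m)²)
KE = 1.75 × 10^-22 J
KE = 1.09 × 10^-3 eV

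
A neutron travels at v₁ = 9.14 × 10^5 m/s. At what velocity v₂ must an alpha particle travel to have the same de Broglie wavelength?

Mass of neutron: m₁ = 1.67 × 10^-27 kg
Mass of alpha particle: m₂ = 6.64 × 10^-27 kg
v₂ = 2.30 × 10^5 m/s

For equal de Broglie wavelengths: λ₁ = λ₂

h/(m₁v₁) = h/(m₂v₂)
m₁v₁ = m₂v₂
v₂ = v₁ · (m₁/m₂)

v₂ = 9.14 × 10^5 m/s × (1.67 × 10^-27 kg / 6.64 × 10^-27 kg)
v₂ = 2.30 × 10^5 m/s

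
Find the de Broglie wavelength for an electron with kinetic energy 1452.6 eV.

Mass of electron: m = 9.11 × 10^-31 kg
3.22 × 10^-11 m

Using λ = h/√(2mKE):

First convert KE to Joules: KE = 1452.6 eV = 2.327 × 10^-16 J

λ = h/√(2mKE)
λ = (6.626 × 10^-34 J·s) / √(2 × 9.11 × 10^-31 kg × 2.327 × 10^-16 J)
λ = 3.22 × 10^-11 m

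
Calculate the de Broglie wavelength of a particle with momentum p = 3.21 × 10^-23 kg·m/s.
2.06 × 10^-11 m

Using the de Broglie relation λ = h/p:

λ = h/p
λ = (6.626 × 10^-34 J·s) / (3.21 × 10^-23 kg·m/s)
λ = 2.06 × 10^-11 m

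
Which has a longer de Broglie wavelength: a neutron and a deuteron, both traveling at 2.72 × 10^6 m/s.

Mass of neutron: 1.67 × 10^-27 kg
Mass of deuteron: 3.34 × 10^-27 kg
The neutron has the longer wavelength.

Using λ = h/(mv), since both particles have the same velocity, the wavelength depends only on mass.

For neutron: λ₁ = h/(m₁v) = 1.46 × 10^-13 m
For deuteron: λ₂ = h/(m₂v) = 7.29 × 10^-14 m

Since λ ∝ 1/m at constant velocity, the lighter particle has the longer wavelength.

The neutron has the longer de Broglie wavelength.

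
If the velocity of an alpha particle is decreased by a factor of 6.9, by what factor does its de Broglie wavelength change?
The wavelength increases by a factor of 6.9.

From λ = h/(mv), the wavelength is inversely proportional to velocity:

λ ∝ 1/v

If v → v/6.9, then λ → 6.9λ

When velocity is decreased by a factor of 6.9, the wavelength increases by a factor of 6.9.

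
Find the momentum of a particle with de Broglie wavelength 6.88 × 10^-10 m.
9.63 × 10^-25 kg·m/s

From the de Broglie relation λ = h/p, we solve for p:

p = h/λ
p = (6.626 × 10^-34 J·s) / (6.88 × 10^-10 m)
p = 9.63 × 10^-25 kg·m/s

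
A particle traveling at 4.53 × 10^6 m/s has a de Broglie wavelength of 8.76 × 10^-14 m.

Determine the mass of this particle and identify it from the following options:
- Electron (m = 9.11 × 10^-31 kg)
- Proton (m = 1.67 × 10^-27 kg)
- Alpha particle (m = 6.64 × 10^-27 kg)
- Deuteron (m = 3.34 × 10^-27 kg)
The particle is a proton.

From λ = h/(mv), solve for mass:

m = h/(λv)
m = (6.626 × 10^-34 J·s) / (8.76 × 10^-14 m × 4.53 × 10^6 m/s)
m = 1.67 × 10^-27 kg

Comparing with the listed masses, this is closest to a proton.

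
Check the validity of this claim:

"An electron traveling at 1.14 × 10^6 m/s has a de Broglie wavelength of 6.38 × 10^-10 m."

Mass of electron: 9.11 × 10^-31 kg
True

The claim is correct.

Using λ = h/(mv):
λ = (6.626 × 10^-34 J·s) / (9.11 × 10^-31 kg × 1.14 × 10^6 m/s)
λ = 6.38 × 10^-10 m

This matches the claimed value.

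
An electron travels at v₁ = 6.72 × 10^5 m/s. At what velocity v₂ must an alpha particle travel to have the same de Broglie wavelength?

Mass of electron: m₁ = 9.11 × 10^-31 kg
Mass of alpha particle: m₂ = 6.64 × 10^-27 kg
v₂ = 9.22 × 10^1 m/s

For equal de Broglie wavelengths: λ₁ = λ₂

h/(m₁v₁) = h/(m₂v₂)
m₁v₁ = m₂v₂
v₂ = v₁ · (m₁/m₂)

v₂ = 6.72 × 10^5 m/s × (9.11 × 10^-31 kg / 6.64 × 10^-27 kg)
v₂ = 9.22 × 10^1 m/s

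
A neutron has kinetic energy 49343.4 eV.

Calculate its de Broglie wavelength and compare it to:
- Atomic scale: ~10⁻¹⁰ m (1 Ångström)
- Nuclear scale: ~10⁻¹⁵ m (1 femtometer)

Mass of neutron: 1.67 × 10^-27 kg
λ = 1.29 × 10^-13 m, which is between nuclear and atomic scales.

Using λ = h/√(2mKE):

KE = 49343.4 eV = 7.906 × 10^-15 J

λ = h/√(2mKE)
λ = (6.626 × 10^-34 J·s) / √(2 × 1.67 × 10^-27 kg × 7.906 × 10^-15 J)
λ = 1.29 × 10^-13 m

Comparison:
- Atomic scale (10⁻¹⁰ m): λ is 0.0013× this size
- Nuclear scale (10⁻¹⁵ m): λ is 1.3e+02× this size

The wavelength is between nuclear and atomic scales.

This wavelength is appropriate for probing atomic structure but too large for nuclear physics experiments.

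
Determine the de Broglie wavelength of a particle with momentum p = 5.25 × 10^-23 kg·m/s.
1.26 × 10^-11 m

Using the de Broglie relation λ = h/p:

λ = h/p
λ = (6.626 × 10^-34 J·s) / (5.25 × 10^-23 kg·m/s)
λ = 1.26 × 10^-11 m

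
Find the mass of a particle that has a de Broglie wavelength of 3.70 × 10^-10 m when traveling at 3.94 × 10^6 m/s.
4.55 × 10^-31 kg

From the de Broglie relation λ = h/(mv), we solve for m:

m = h/(λv)
m = (6.626 × 10^-34 J·s) / (3.70 × 10^-10 m × 3.94 × 10^6 m/s)
m = 4.55 × 10^-31 kg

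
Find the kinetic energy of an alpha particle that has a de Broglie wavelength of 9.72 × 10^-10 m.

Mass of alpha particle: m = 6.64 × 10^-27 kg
3.50 × 10^-23 J (or 2.18 × 10^-4 eV)

From λ = h/√(2mKE), we solve for KE:

λ² = h²/(2mKE)
KE = h²/(2mλ²)
KE = (6.626 × 10^-34 J·s)² / (2 × 6.64 × 10^-27 kg × (9.72 × 10^-10 m)²)
KE = 3.50 × 10^-23 J
KE = 2.18 × 10^-4 eV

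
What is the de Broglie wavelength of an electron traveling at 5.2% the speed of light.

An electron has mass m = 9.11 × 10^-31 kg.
4.67 × 10^-11 m

Using the de Broglie relation λ = h/(mv):

v = 5.2% × c = 1.559 × 10^7 m/s

λ = h/(mv)
λ = (6.626 × 10^-34 J·s) / (9.11 × 10^-31 kg × 1.559 × 10^7 m/s)
λ = 4.67 × 10^-11 m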